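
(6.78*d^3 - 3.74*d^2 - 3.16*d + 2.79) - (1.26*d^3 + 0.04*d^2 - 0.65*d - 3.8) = 5.52*d^3 - 3.78*d^2 - 2.51*d + 6.59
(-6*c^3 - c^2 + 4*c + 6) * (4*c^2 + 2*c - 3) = -24*c^5 - 16*c^4 + 32*c^3 + 35*c^2 - 18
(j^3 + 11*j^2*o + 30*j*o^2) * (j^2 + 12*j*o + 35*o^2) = j^5 + 23*j^4*o + 197*j^3*o^2 + 745*j^2*o^3 + 1050*j*o^4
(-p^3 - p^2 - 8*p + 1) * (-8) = 8*p^3 + 8*p^2 + 64*p - 8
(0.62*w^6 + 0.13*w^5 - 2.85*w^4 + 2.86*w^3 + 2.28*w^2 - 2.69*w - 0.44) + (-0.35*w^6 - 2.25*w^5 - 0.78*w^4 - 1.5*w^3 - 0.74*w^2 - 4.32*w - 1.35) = 0.27*w^6 - 2.12*w^5 - 3.63*w^4 + 1.36*w^3 + 1.54*w^2 - 7.01*w - 1.79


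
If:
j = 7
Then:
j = 7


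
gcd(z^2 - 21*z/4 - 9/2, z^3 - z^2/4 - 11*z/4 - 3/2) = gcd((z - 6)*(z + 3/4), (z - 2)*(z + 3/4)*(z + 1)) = z + 3/4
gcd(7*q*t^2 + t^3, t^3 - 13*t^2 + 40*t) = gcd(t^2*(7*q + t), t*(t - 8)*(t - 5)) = t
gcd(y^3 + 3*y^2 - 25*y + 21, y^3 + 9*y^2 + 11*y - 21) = y^2 + 6*y - 7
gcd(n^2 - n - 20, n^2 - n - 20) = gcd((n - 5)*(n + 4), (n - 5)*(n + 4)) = n^2 - n - 20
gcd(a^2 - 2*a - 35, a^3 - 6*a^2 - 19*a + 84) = a - 7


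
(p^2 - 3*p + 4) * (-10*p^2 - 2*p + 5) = -10*p^4 + 28*p^3 - 29*p^2 - 23*p + 20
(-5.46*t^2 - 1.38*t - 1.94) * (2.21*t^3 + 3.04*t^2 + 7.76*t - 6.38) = -12.0666*t^5 - 19.6482*t^4 - 50.8522*t^3 + 18.2284*t^2 - 6.25*t + 12.3772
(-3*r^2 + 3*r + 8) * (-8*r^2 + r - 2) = 24*r^4 - 27*r^3 - 55*r^2 + 2*r - 16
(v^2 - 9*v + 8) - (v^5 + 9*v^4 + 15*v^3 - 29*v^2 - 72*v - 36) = -v^5 - 9*v^4 - 15*v^3 + 30*v^2 + 63*v + 44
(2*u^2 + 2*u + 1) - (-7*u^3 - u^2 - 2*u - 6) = 7*u^3 + 3*u^2 + 4*u + 7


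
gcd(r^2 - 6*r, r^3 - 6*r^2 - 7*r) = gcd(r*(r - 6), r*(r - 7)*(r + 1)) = r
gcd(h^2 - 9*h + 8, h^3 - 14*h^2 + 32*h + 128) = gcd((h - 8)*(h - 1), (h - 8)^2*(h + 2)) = h - 8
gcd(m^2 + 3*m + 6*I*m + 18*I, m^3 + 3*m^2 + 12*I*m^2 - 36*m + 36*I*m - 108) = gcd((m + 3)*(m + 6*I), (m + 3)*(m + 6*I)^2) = m^2 + m*(3 + 6*I) + 18*I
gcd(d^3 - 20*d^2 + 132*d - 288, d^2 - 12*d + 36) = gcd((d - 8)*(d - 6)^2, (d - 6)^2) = d^2 - 12*d + 36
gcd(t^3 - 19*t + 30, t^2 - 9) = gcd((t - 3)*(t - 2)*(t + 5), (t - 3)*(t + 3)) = t - 3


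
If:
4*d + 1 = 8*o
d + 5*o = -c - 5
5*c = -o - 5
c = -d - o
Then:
No Solution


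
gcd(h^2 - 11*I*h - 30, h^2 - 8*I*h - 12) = h - 6*I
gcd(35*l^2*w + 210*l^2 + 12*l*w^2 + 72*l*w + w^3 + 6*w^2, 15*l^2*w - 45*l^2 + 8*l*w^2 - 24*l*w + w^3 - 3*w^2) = 5*l + w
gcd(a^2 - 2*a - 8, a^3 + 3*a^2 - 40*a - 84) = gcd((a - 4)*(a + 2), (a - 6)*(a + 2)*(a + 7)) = a + 2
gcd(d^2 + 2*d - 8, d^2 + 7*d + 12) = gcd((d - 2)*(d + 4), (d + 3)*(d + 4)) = d + 4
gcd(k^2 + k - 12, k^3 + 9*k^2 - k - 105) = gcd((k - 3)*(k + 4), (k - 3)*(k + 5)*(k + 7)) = k - 3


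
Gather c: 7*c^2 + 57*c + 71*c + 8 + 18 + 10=7*c^2 + 128*c + 36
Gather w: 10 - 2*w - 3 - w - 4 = 3 - 3*w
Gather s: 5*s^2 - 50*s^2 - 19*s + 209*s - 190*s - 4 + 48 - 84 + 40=-45*s^2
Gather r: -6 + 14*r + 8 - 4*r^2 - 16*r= -4*r^2 - 2*r + 2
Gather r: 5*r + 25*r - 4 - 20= 30*r - 24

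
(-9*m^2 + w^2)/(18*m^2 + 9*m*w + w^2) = (-3*m + w)/(6*m + w)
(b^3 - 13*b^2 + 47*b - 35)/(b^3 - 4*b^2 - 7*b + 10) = (b - 7)/(b + 2)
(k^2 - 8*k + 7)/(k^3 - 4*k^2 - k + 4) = (k - 7)/(k^2 - 3*k - 4)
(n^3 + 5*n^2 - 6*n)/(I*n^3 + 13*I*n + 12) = n*(n^2 + 5*n - 6)/(I*n^3 + 13*I*n + 12)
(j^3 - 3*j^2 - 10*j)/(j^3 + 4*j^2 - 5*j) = (j^2 - 3*j - 10)/(j^2 + 4*j - 5)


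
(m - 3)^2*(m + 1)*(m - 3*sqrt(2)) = m^4 - 5*m^3 - 3*sqrt(2)*m^3 + 3*m^2 + 15*sqrt(2)*m^2 - 9*sqrt(2)*m + 9*m - 27*sqrt(2)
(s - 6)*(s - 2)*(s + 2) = s^3 - 6*s^2 - 4*s + 24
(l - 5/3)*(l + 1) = l^2 - 2*l/3 - 5/3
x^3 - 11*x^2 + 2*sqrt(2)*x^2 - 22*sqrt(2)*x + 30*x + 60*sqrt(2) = (x - 6)*(x - 5)*(x + 2*sqrt(2))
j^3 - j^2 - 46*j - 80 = (j - 8)*(j + 2)*(j + 5)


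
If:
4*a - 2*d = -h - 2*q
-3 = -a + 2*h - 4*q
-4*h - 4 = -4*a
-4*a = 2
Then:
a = -1/2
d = -13/8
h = -3/2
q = 1/8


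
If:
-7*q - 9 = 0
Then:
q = -9/7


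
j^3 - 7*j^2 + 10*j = j*(j - 5)*(j - 2)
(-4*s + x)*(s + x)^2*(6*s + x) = -24*s^4 - 46*s^3*x - 19*s^2*x^2 + 4*s*x^3 + x^4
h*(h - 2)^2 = h^3 - 4*h^2 + 4*h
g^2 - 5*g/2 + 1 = (g - 2)*(g - 1/2)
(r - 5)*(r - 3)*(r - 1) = r^3 - 9*r^2 + 23*r - 15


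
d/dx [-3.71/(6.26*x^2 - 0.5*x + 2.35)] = (46.4492*x - 1.855)/(6.26*x^2 - 0.5*x + 2.35)^2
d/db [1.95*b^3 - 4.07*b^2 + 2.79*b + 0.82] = 5.85*b^2 - 8.14*b + 2.79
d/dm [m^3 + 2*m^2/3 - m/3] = 3*m^2 + 4*m/3 - 1/3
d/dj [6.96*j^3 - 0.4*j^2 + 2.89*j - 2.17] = 20.88*j^2 - 0.8*j + 2.89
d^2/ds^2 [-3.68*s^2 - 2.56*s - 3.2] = -7.36000000000000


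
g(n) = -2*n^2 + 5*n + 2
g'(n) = 5 - 4*n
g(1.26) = 5.12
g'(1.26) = -0.04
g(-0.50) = -1.00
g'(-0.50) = 7.00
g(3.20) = -2.48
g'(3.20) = -7.80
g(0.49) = 3.97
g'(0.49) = 3.04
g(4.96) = -22.40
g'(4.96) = -14.84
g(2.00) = 4.00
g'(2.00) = -3.00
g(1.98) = 4.06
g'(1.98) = -2.92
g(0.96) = 4.96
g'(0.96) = 1.16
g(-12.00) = -346.00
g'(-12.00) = 53.00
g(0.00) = 2.00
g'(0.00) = 5.00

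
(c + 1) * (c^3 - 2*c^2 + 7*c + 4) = c^4 - c^3 + 5*c^2 + 11*c + 4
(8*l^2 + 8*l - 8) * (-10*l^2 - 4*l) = -80*l^4 - 112*l^3 + 48*l^2 + 32*l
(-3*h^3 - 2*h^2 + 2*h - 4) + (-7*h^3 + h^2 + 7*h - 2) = -10*h^3 - h^2 + 9*h - 6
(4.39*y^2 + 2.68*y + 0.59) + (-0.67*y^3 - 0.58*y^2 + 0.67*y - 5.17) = -0.67*y^3 + 3.81*y^2 + 3.35*y - 4.58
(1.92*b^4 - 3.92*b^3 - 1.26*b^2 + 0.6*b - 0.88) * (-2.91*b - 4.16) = -5.5872*b^5 + 3.42*b^4 + 19.9738*b^3 + 3.4956*b^2 + 0.0648*b + 3.6608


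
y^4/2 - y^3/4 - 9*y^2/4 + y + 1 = (y/2 + 1)*(y - 2)*(y - 1)*(y + 1/2)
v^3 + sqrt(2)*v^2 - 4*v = v*(v - sqrt(2))*(v + 2*sqrt(2))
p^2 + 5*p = p*(p + 5)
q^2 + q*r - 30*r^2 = (q - 5*r)*(q + 6*r)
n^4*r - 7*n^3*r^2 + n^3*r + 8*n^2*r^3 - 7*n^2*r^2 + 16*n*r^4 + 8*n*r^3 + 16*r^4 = (n - 4*r)^2*(n + r)*(n*r + r)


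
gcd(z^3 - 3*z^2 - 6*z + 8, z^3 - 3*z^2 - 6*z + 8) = z^3 - 3*z^2 - 6*z + 8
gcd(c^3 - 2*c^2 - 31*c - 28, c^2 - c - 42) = c - 7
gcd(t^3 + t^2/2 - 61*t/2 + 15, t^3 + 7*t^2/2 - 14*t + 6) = t^2 + 11*t/2 - 3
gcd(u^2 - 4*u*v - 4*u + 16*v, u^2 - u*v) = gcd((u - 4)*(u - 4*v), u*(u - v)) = 1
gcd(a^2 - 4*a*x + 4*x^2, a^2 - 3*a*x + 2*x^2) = -a + 2*x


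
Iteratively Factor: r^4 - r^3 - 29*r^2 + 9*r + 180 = (r + 3)*(r^3 - 4*r^2 - 17*r + 60) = (r + 3)*(r + 4)*(r^2 - 8*r + 15) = (r - 5)*(r + 3)*(r + 4)*(r - 3)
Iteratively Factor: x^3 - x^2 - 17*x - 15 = (x + 1)*(x^2 - 2*x - 15) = (x - 5)*(x + 1)*(x + 3)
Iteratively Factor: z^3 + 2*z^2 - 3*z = (z - 1)*(z^2 + 3*z) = (z - 1)*(z + 3)*(z)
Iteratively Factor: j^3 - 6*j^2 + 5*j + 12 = (j - 4)*(j^2 - 2*j - 3) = (j - 4)*(j - 3)*(j + 1)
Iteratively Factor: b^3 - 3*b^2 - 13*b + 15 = (b - 5)*(b^2 + 2*b - 3) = (b - 5)*(b + 3)*(b - 1)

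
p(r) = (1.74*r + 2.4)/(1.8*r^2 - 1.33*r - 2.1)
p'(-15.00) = -0.00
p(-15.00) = -0.06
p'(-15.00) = -0.00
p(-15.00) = -0.06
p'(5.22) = -0.08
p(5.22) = 0.29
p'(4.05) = -0.18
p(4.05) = 0.43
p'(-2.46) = 0.01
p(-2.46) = -0.16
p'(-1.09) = 2.36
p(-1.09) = 0.34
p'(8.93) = -0.02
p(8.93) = 0.14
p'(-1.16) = 1.54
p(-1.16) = 0.20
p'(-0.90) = 15.51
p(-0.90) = 1.50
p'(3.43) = -0.32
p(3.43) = 0.58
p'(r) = (1.33 - 3.6*r)*(1.74*r + 2.4)/(1.8*r^2 - 1.33*r - 2.1)^2 + 1.74/(1.8*r^2 - 1.33*r - 2.1) = (3.132*r^2 - 2.3142*r - (1.74*r + 2.4)*(3.6*r - 1.33) - 3.654)/(-1.8*r^2 + 1.33*r + 2.1)^2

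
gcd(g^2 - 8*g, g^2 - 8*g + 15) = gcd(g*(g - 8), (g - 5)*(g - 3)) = 1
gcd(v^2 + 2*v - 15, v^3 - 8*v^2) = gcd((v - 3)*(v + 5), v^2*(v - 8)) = 1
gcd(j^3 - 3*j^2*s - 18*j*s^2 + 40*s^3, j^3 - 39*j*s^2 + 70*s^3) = j^2 - 7*j*s + 10*s^2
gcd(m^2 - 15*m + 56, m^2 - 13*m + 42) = m - 7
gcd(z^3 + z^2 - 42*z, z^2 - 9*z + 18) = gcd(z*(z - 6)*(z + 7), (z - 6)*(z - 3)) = z - 6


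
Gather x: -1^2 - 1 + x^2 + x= x^2 + x - 2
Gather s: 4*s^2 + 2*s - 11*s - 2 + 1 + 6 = 4*s^2 - 9*s + 5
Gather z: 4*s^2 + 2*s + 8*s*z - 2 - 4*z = 4*s^2 + 2*s + z*(8*s - 4) - 2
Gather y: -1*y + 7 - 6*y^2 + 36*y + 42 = -6*y^2 + 35*y + 49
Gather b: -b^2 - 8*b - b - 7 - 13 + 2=-b^2 - 9*b - 18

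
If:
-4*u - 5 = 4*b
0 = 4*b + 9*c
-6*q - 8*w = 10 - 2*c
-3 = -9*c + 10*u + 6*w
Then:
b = w - 19/12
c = 19/27 - 4*w/9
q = -40*w/27 - 116/81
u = 1/3 - w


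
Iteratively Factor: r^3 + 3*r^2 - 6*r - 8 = (r - 2)*(r^2 + 5*r + 4) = (r - 2)*(r + 1)*(r + 4)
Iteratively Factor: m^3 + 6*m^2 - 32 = (m - 2)*(m^2 + 8*m + 16) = (m - 2)*(m + 4)*(m + 4)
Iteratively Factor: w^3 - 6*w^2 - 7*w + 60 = (w - 5)*(w^2 - w - 12) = (w - 5)*(w + 3)*(w - 4)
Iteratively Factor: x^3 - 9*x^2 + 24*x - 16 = (x - 4)*(x^2 - 5*x + 4) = (x - 4)^2*(x - 1)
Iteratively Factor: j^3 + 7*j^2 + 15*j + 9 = (j + 1)*(j^2 + 6*j + 9) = (j + 1)*(j + 3)*(j + 3)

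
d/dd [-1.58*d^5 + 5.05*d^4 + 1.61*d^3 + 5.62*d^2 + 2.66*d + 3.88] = -7.9*d^4 + 20.2*d^3 + 4.83*d^2 + 11.24*d + 2.66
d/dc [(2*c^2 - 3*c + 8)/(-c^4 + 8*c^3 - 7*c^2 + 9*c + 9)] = (4*c^5 - 25*c^4 + 80*c^3 - 195*c^2 + 148*c - 99)/(c^8 - 16*c^7 + 78*c^6 - 130*c^5 + 175*c^4 + 18*c^3 - 45*c^2 + 162*c + 81)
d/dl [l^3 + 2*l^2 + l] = 3*l^2 + 4*l + 1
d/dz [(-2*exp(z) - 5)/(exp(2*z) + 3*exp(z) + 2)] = (2*exp(2*z) + 10*exp(z) + 11)*exp(z)/(exp(4*z) + 6*exp(3*z) + 13*exp(2*z) + 12*exp(z) + 4)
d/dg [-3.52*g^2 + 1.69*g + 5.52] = 1.69 - 7.04*g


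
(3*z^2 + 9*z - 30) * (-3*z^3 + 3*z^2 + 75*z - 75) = -9*z^5 - 18*z^4 + 342*z^3 + 360*z^2 - 2925*z + 2250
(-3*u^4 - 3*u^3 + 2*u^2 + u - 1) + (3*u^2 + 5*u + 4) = -3*u^4 - 3*u^3 + 5*u^2 + 6*u + 3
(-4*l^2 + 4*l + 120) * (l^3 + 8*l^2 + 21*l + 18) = -4*l^5 - 28*l^4 + 68*l^3 + 972*l^2 + 2592*l + 2160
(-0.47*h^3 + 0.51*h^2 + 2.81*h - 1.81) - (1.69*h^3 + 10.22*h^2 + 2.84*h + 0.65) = -2.16*h^3 - 9.71*h^2 - 0.0299999999999998*h - 2.46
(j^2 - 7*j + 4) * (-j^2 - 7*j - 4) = -j^4 + 41*j^2 - 16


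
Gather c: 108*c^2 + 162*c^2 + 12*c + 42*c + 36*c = 270*c^2 + 90*c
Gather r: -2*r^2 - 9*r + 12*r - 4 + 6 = -2*r^2 + 3*r + 2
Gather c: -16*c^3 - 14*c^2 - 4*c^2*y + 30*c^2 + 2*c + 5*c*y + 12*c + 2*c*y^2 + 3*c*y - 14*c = -16*c^3 + c^2*(16 - 4*y) + c*(2*y^2 + 8*y)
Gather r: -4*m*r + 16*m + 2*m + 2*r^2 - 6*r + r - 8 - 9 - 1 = 18*m + 2*r^2 + r*(-4*m - 5) - 18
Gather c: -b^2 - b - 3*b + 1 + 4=-b^2 - 4*b + 5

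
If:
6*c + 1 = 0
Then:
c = -1/6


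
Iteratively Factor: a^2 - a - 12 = (a + 3)*(a - 4)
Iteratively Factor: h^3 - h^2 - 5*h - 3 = (h - 3)*(h^2 + 2*h + 1) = (h - 3)*(h + 1)*(h + 1)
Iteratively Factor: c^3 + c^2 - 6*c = (c - 2)*(c^2 + 3*c) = c*(c - 2)*(c + 3)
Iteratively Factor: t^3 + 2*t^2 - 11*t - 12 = (t + 1)*(t^2 + t - 12) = (t + 1)*(t + 4)*(t - 3)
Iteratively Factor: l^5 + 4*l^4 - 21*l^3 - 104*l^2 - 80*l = (l + 4)*(l^4 - 21*l^2 - 20*l) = (l + 1)*(l + 4)*(l^3 - l^2 - 20*l) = (l - 5)*(l + 1)*(l + 4)*(l^2 + 4*l) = l*(l - 5)*(l + 1)*(l + 4)*(l + 4)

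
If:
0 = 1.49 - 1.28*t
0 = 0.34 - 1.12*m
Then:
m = 0.30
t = 1.16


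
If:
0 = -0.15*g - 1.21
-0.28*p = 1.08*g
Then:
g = -8.07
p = 31.11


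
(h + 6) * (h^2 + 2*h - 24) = h^3 + 8*h^2 - 12*h - 144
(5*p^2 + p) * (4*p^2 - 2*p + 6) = 20*p^4 - 6*p^3 + 28*p^2 + 6*p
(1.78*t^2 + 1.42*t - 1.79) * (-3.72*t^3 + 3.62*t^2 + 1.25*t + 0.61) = -6.6216*t^5 + 1.1612*t^4 + 14.0242*t^3 - 3.619*t^2 - 1.3713*t - 1.0919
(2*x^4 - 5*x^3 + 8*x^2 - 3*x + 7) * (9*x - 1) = 18*x^5 - 47*x^4 + 77*x^3 - 35*x^2 + 66*x - 7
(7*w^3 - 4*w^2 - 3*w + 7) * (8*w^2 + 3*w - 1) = 56*w^5 - 11*w^4 - 43*w^3 + 51*w^2 + 24*w - 7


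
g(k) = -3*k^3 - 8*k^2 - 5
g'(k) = -9*k^2 - 16*k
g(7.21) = -1545.29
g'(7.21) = -583.22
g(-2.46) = -8.75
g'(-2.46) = -15.10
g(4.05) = -335.51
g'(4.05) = -212.42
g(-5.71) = 292.68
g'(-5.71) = -202.08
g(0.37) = -6.25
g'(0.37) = -7.15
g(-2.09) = -12.56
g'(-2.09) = -5.87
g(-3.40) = 20.43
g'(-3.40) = -49.64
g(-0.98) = -9.86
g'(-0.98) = 7.04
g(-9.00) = 1534.00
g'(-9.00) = -585.00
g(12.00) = -6341.00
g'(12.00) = -1488.00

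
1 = 1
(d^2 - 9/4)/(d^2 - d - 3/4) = (2*d + 3)/(2*d + 1)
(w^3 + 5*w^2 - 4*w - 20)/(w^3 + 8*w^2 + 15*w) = (w^2 - 4)/(w*(w + 3))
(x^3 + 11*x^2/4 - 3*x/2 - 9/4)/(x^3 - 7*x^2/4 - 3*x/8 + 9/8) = 2*(x + 3)/(2*x - 3)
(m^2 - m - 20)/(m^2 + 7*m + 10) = (m^2 - m - 20)/(m^2 + 7*m + 10)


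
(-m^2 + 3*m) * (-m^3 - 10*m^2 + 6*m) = m^5 + 7*m^4 - 36*m^3 + 18*m^2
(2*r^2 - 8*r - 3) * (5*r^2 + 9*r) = 10*r^4 - 22*r^3 - 87*r^2 - 27*r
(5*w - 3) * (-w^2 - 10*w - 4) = -5*w^3 - 47*w^2 + 10*w + 12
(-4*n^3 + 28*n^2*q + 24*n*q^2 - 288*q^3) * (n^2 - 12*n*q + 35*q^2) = -4*n^5 + 76*n^4*q - 452*n^3*q^2 + 404*n^2*q^3 + 4296*n*q^4 - 10080*q^5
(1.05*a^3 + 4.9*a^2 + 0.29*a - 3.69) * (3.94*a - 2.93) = 4.137*a^4 + 16.2295*a^3 - 13.2144*a^2 - 15.3883*a + 10.8117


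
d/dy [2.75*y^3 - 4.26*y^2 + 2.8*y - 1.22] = 8.25*y^2 - 8.52*y + 2.8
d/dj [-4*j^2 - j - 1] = -8*j - 1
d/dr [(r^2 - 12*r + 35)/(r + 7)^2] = 2*(13*r - 77)/(r^3 + 21*r^2 + 147*r + 343)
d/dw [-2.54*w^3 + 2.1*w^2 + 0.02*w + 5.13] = -7.62*w^2 + 4.2*w + 0.02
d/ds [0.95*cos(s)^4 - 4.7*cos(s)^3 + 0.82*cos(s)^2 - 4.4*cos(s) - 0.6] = (-3.8*cos(s)^3 + 14.1*cos(s)^2 - 1.64*cos(s) + 4.4)*sin(s)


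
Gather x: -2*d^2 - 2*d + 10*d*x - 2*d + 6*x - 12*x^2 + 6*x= -2*d^2 - 4*d - 12*x^2 + x*(10*d + 12)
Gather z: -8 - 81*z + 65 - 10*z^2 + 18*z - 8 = -10*z^2 - 63*z + 49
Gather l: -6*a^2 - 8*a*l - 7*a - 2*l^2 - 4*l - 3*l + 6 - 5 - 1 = -6*a^2 - 7*a - 2*l^2 + l*(-8*a - 7)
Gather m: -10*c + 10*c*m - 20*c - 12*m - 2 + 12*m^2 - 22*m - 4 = -30*c + 12*m^2 + m*(10*c - 34) - 6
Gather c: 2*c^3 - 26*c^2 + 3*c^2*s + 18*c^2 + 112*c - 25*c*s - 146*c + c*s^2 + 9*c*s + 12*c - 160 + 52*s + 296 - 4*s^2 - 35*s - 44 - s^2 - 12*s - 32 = 2*c^3 + c^2*(3*s - 8) + c*(s^2 - 16*s - 22) - 5*s^2 + 5*s + 60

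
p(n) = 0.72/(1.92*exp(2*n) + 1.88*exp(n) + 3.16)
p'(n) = 0.72*(-3.84*exp(2*n) - 1.88*exp(n))/(1.92*exp(2*n) + 1.88*exp(n) + 3.16)^2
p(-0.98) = 0.17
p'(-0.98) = -0.05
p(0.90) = 0.04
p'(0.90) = -0.05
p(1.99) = 0.01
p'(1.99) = -0.01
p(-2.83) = 0.22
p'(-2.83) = -0.01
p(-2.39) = 0.22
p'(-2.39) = -0.01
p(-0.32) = 0.13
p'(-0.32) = -0.08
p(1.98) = 0.01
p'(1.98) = -0.01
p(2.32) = 0.00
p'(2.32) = -0.01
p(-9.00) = 0.23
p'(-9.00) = 0.00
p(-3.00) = 0.22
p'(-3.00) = -0.00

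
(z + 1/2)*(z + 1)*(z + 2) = z^3 + 7*z^2/2 + 7*z/2 + 1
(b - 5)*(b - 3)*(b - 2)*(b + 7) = b^4 - 3*b^3 - 39*b^2 + 187*b - 210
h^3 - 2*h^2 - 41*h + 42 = (h - 7)*(h - 1)*(h + 6)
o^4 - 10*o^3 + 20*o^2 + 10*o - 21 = (o - 7)*(o - 3)*(o - 1)*(o + 1)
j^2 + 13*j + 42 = (j + 6)*(j + 7)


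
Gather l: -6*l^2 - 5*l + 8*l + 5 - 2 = -6*l^2 + 3*l + 3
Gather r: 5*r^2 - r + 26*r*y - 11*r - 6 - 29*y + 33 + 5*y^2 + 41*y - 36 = 5*r^2 + r*(26*y - 12) + 5*y^2 + 12*y - 9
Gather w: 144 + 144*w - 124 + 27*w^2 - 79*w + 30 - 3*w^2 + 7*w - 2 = 24*w^2 + 72*w + 48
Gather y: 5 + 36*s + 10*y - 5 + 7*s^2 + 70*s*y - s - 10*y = 7*s^2 + 70*s*y + 35*s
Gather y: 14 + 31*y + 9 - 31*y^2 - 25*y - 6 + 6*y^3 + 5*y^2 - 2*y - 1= 6*y^3 - 26*y^2 + 4*y + 16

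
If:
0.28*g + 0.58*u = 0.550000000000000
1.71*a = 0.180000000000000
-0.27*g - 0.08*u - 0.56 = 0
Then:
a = 0.11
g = -2.75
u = 2.27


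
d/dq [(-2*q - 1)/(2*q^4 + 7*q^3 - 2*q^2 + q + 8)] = (-4*q^4 - 14*q^3 + 4*q^2 - 2*q + (2*q + 1)*(8*q^3 + 21*q^2 - 4*q + 1) - 16)/(2*q^4 + 7*q^3 - 2*q^2 + q + 8)^2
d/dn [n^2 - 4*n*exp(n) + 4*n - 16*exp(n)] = -4*n*exp(n) + 2*n - 20*exp(n) + 4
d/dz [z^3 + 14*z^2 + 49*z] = 3*z^2 + 28*z + 49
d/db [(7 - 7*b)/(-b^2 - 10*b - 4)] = 7*(b^2 + 10*b - 2*(b - 1)*(b + 5) + 4)/(b^2 + 10*b + 4)^2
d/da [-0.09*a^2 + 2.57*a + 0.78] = 2.57 - 0.18*a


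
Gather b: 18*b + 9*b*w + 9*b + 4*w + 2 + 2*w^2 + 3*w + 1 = b*(9*w + 27) + 2*w^2 + 7*w + 3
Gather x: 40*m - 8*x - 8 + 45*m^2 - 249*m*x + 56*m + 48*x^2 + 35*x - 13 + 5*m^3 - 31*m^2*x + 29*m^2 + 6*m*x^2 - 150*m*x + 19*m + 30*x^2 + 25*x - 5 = 5*m^3 + 74*m^2 + 115*m + x^2*(6*m + 78) + x*(-31*m^2 - 399*m + 52) - 26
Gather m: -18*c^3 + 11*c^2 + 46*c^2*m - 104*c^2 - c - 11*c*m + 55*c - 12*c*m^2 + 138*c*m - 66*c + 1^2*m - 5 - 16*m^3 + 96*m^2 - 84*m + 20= -18*c^3 - 93*c^2 - 12*c - 16*m^3 + m^2*(96 - 12*c) + m*(46*c^2 + 127*c - 83) + 15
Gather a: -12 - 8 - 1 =-21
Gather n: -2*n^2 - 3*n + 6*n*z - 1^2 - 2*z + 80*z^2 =-2*n^2 + n*(6*z - 3) + 80*z^2 - 2*z - 1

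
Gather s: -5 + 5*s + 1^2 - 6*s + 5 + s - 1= 0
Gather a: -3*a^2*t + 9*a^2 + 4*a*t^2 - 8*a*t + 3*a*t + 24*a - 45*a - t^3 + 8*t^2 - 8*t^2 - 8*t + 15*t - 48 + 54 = a^2*(9 - 3*t) + a*(4*t^2 - 5*t - 21) - t^3 + 7*t + 6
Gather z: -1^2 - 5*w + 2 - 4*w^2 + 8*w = -4*w^2 + 3*w + 1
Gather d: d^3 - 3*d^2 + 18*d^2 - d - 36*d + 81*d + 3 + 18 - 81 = d^3 + 15*d^2 + 44*d - 60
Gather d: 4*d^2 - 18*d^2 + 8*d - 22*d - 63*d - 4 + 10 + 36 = -14*d^2 - 77*d + 42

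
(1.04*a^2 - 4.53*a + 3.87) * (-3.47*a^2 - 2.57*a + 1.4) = -3.6088*a^4 + 13.0463*a^3 - 0.330800000000002*a^2 - 16.2879*a + 5.418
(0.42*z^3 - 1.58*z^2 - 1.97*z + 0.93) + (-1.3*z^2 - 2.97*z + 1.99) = 0.42*z^3 - 2.88*z^2 - 4.94*z + 2.92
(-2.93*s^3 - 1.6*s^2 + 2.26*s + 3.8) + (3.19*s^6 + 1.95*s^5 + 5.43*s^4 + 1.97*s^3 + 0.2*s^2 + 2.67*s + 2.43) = 3.19*s^6 + 1.95*s^5 + 5.43*s^4 - 0.96*s^3 - 1.4*s^2 + 4.93*s + 6.23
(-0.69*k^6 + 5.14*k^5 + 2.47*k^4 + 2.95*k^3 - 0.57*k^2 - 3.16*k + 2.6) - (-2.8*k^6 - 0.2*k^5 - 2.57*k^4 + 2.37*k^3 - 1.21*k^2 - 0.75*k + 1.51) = 2.11*k^6 + 5.34*k^5 + 5.04*k^4 + 0.58*k^3 + 0.64*k^2 - 2.41*k + 1.09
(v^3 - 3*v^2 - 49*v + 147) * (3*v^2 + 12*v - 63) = 3*v^5 + 3*v^4 - 246*v^3 + 42*v^2 + 4851*v - 9261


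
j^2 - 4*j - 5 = (j - 5)*(j + 1)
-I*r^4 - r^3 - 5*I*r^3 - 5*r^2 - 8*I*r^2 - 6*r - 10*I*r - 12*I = (r + 2)*(r + 3)*(r - 2*I)*(-I*r + 1)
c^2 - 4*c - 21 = (c - 7)*(c + 3)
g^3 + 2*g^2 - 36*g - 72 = (g - 6)*(g + 2)*(g + 6)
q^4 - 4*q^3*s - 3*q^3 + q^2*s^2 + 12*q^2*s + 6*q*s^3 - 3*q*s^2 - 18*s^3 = (q - 3)*(q - 3*s)*(q - 2*s)*(q + s)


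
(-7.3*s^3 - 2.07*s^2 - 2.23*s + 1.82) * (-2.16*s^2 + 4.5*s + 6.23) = 15.768*s^5 - 28.3788*s^4 - 49.9772*s^3 - 26.8623*s^2 - 5.7029*s + 11.3386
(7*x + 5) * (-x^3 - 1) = -7*x^4 - 5*x^3 - 7*x - 5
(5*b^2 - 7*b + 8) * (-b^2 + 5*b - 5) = -5*b^4 + 32*b^3 - 68*b^2 + 75*b - 40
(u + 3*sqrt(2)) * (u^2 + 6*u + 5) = u^3 + 3*sqrt(2)*u^2 + 6*u^2 + 5*u + 18*sqrt(2)*u + 15*sqrt(2)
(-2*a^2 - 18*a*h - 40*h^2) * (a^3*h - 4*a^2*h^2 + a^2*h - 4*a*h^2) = -2*a^5*h - 10*a^4*h^2 - 2*a^4*h + 32*a^3*h^3 - 10*a^3*h^2 + 160*a^2*h^4 + 32*a^2*h^3 + 160*a*h^4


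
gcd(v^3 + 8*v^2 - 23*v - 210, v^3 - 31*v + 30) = v^2 + v - 30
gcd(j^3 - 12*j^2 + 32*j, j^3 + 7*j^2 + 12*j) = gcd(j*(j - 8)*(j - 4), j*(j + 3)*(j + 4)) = j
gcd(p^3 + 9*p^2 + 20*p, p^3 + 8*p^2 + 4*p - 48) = p + 4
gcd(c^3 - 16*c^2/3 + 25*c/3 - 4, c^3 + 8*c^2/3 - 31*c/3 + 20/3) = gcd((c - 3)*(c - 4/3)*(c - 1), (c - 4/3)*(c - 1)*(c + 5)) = c^2 - 7*c/3 + 4/3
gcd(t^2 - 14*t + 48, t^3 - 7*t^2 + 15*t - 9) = 1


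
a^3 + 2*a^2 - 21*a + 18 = (a - 3)*(a - 1)*(a + 6)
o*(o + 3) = o^2 + 3*o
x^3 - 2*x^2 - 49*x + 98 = (x - 7)*(x - 2)*(x + 7)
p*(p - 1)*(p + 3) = p^3 + 2*p^2 - 3*p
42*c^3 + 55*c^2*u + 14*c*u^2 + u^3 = (c + u)*(6*c + u)*(7*c + u)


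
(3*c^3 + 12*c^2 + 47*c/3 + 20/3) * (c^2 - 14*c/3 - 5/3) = 3*c^5 - 2*c^4 - 136*c^3/3 - 778*c^2/9 - 515*c/9 - 100/9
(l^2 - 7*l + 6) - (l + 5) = l^2 - 8*l + 1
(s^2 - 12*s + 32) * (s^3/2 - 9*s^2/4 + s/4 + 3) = s^5/2 - 33*s^4/4 + 173*s^3/4 - 72*s^2 - 28*s + 96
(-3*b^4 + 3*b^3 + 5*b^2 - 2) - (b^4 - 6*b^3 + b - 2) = -4*b^4 + 9*b^3 + 5*b^2 - b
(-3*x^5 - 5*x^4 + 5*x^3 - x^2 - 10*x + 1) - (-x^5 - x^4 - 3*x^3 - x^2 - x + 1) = -2*x^5 - 4*x^4 + 8*x^3 - 9*x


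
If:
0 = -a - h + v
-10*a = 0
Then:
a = 0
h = v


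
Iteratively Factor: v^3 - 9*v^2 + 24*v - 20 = (v - 2)*(v^2 - 7*v + 10) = (v - 5)*(v - 2)*(v - 2)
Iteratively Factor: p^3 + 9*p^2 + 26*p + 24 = (p + 2)*(p^2 + 7*p + 12) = (p + 2)*(p + 3)*(p + 4)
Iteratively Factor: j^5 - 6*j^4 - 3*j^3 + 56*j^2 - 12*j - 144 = (j + 2)*(j^4 - 8*j^3 + 13*j^2 + 30*j - 72) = (j + 2)^2*(j^3 - 10*j^2 + 33*j - 36) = (j - 3)*(j + 2)^2*(j^2 - 7*j + 12) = (j - 3)^2*(j + 2)^2*(j - 4)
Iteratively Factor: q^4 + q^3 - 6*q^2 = (q + 3)*(q^3 - 2*q^2) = (q - 2)*(q + 3)*(q^2) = q*(q - 2)*(q + 3)*(q)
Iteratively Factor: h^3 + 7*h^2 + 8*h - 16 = (h + 4)*(h^2 + 3*h - 4) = (h - 1)*(h + 4)*(h + 4)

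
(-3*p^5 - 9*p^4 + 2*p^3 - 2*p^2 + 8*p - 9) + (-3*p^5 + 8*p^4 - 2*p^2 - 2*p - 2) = -6*p^5 - p^4 + 2*p^3 - 4*p^2 + 6*p - 11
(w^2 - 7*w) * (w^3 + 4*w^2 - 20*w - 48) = w^5 - 3*w^4 - 48*w^3 + 92*w^2 + 336*w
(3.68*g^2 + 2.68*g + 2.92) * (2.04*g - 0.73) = 7.5072*g^3 + 2.7808*g^2 + 4.0004*g - 2.1316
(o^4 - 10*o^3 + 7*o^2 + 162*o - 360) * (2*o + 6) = 2*o^5 - 14*o^4 - 46*o^3 + 366*o^2 + 252*o - 2160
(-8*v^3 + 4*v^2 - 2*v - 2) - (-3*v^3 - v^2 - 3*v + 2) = -5*v^3 + 5*v^2 + v - 4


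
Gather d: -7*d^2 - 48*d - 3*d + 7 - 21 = -7*d^2 - 51*d - 14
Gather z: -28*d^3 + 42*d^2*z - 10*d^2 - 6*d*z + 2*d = -28*d^3 - 10*d^2 + 2*d + z*(42*d^2 - 6*d)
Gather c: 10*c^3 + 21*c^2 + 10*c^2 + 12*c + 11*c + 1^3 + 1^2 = 10*c^3 + 31*c^2 + 23*c + 2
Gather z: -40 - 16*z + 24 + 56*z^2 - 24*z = 56*z^2 - 40*z - 16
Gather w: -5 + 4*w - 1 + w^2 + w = w^2 + 5*w - 6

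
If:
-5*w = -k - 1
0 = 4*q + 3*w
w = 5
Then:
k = 24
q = -15/4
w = 5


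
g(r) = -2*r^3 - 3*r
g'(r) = -6*r^2 - 3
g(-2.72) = 48.41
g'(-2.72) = -47.39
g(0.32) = -1.03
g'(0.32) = -3.61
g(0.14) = -0.43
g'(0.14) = -3.12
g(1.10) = -5.96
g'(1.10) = -10.26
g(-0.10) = 0.30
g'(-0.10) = -3.06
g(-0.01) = 0.03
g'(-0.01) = -3.00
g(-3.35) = 85.24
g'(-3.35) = -70.34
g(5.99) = -447.81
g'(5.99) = -218.28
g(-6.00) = 450.00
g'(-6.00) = -219.00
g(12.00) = -3492.00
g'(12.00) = -867.00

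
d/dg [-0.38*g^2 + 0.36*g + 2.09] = 0.36 - 0.76*g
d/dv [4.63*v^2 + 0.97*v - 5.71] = 9.26*v + 0.97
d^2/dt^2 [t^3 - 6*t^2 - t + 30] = 6*t - 12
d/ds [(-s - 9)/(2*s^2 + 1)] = (-2*s^2 + 4*s*(s + 9) - 1)/(2*s^2 + 1)^2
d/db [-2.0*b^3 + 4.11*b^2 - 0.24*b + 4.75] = -6.0*b^2 + 8.22*b - 0.24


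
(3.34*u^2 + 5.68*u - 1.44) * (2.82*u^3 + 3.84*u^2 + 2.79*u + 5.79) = 9.4188*u^5 + 28.8432*u^4 + 27.069*u^3 + 29.6562*u^2 + 28.8696*u - 8.3376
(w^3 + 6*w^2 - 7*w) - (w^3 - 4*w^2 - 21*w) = 10*w^2 + 14*w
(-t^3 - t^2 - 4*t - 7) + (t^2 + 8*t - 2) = -t^3 + 4*t - 9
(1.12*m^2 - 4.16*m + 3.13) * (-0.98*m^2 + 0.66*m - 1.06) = -1.0976*m^4 + 4.816*m^3 - 7.0002*m^2 + 6.4754*m - 3.3178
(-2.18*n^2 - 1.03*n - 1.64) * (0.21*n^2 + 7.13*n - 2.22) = -0.4578*n^4 - 15.7597*n^3 - 2.8487*n^2 - 9.4066*n + 3.6408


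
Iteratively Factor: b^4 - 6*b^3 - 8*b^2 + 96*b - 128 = (b - 4)*(b^3 - 2*b^2 - 16*b + 32) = (b - 4)*(b + 4)*(b^2 - 6*b + 8) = (b - 4)*(b - 2)*(b + 4)*(b - 4)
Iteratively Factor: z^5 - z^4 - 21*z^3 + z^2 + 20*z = (z)*(z^4 - z^3 - 21*z^2 + z + 20) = z*(z + 4)*(z^3 - 5*z^2 - z + 5) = z*(z - 1)*(z + 4)*(z^2 - 4*z - 5) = z*(z - 5)*(z - 1)*(z + 4)*(z + 1)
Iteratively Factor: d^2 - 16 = (d - 4)*(d + 4)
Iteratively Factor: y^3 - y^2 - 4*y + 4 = (y + 2)*(y^2 - 3*y + 2) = (y - 1)*(y + 2)*(y - 2)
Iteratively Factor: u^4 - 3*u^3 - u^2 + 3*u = (u - 3)*(u^3 - u) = u*(u - 3)*(u^2 - 1) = u*(u - 3)*(u - 1)*(u + 1)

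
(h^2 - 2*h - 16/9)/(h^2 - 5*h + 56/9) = (3*h + 2)/(3*h - 7)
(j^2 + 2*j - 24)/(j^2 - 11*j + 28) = (j + 6)/(j - 7)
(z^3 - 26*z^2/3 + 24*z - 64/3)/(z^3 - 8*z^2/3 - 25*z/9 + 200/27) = 9*(z^2 - 6*z + 8)/(9*z^2 - 25)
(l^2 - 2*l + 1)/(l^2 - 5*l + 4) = (l - 1)/(l - 4)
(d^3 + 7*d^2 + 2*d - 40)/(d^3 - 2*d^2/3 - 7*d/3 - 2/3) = 3*(d^2 + 9*d + 20)/(3*d^2 + 4*d + 1)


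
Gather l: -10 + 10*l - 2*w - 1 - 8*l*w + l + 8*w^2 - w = l*(11 - 8*w) + 8*w^2 - 3*w - 11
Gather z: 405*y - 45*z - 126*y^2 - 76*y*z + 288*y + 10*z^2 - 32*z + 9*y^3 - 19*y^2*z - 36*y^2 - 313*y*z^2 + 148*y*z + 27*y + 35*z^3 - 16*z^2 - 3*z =9*y^3 - 162*y^2 + 720*y + 35*z^3 + z^2*(-313*y - 6) + z*(-19*y^2 + 72*y - 80)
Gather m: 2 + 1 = 3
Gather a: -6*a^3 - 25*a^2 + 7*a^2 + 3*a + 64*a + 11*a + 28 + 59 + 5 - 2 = -6*a^3 - 18*a^2 + 78*a + 90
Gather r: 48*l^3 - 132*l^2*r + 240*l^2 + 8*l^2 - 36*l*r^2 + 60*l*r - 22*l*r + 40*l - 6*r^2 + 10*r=48*l^3 + 248*l^2 + 40*l + r^2*(-36*l - 6) + r*(-132*l^2 + 38*l + 10)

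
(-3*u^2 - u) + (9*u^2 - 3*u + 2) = 6*u^2 - 4*u + 2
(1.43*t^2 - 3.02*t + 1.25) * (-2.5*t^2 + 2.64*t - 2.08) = -3.575*t^4 + 11.3252*t^3 - 14.0722*t^2 + 9.5816*t - 2.6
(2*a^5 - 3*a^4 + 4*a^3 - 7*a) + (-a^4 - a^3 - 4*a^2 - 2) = 2*a^5 - 4*a^4 + 3*a^3 - 4*a^2 - 7*a - 2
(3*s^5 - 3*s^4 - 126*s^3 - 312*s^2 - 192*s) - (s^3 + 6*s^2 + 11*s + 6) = 3*s^5 - 3*s^4 - 127*s^3 - 318*s^2 - 203*s - 6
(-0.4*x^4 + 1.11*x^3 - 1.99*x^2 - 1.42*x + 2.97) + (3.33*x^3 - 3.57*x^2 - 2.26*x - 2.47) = -0.4*x^4 + 4.44*x^3 - 5.56*x^2 - 3.68*x + 0.5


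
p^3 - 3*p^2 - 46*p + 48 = (p - 8)*(p - 1)*(p + 6)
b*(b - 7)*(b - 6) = b^3 - 13*b^2 + 42*b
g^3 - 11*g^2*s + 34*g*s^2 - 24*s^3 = (g - 6*s)*(g - 4*s)*(g - s)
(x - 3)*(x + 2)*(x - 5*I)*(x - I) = x^4 - x^3 - 6*I*x^3 - 11*x^2 + 6*I*x^2 + 5*x + 36*I*x + 30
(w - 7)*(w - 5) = w^2 - 12*w + 35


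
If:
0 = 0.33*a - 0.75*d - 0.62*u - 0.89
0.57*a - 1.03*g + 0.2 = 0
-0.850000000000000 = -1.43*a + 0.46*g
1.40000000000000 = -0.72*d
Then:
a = 0.80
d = -1.94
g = 0.64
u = 1.34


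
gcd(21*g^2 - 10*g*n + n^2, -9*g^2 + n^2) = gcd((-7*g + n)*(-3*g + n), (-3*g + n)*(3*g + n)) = 3*g - n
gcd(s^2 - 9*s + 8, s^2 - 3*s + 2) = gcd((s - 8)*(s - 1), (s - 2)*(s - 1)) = s - 1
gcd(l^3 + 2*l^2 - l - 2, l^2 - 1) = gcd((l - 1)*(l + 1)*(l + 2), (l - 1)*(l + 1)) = l^2 - 1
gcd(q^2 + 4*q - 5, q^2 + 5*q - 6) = q - 1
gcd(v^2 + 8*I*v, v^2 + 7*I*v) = v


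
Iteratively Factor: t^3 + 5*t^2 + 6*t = (t + 2)*(t^2 + 3*t) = t*(t + 2)*(t + 3)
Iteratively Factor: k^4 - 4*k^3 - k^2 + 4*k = (k - 1)*(k^3 - 3*k^2 - 4*k) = (k - 4)*(k - 1)*(k^2 + k) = k*(k - 4)*(k - 1)*(k + 1)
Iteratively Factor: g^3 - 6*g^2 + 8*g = (g - 2)*(g^2 - 4*g) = (g - 4)*(g - 2)*(g)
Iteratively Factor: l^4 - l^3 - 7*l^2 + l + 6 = (l + 2)*(l^3 - 3*l^2 - l + 3) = (l - 3)*(l + 2)*(l^2 - 1) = (l - 3)*(l + 1)*(l + 2)*(l - 1)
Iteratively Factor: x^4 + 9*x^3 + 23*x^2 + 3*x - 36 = (x + 3)*(x^3 + 6*x^2 + 5*x - 12) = (x + 3)*(x + 4)*(x^2 + 2*x - 3) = (x + 3)^2*(x + 4)*(x - 1)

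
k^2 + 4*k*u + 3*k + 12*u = (k + 3)*(k + 4*u)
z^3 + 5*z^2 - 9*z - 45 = (z - 3)*(z + 3)*(z + 5)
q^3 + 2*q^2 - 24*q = q*(q - 4)*(q + 6)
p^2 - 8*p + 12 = (p - 6)*(p - 2)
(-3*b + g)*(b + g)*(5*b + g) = -15*b^3 - 13*b^2*g + 3*b*g^2 + g^3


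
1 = 1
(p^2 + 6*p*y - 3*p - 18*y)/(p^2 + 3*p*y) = (p^2 + 6*p*y - 3*p - 18*y)/(p*(p + 3*y))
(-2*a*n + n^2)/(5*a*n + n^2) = (-2*a + n)/(5*a + n)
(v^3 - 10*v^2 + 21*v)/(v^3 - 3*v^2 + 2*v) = (v^2 - 10*v + 21)/(v^2 - 3*v + 2)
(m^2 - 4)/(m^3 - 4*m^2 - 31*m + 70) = (m + 2)/(m^2 - 2*m - 35)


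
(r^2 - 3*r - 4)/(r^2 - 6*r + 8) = (r + 1)/(r - 2)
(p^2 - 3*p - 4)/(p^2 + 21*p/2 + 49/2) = 2*(p^2 - 3*p - 4)/(2*p^2 + 21*p + 49)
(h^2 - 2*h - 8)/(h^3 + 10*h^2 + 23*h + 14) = (h - 4)/(h^2 + 8*h + 7)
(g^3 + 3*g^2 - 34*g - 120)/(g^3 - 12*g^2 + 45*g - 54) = (g^2 + 9*g + 20)/(g^2 - 6*g + 9)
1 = 1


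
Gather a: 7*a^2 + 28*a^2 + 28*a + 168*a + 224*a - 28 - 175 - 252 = 35*a^2 + 420*a - 455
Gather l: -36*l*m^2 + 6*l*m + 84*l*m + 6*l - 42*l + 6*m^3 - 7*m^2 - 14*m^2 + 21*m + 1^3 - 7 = l*(-36*m^2 + 90*m - 36) + 6*m^3 - 21*m^2 + 21*m - 6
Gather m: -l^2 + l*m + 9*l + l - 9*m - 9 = -l^2 + 10*l + m*(l - 9) - 9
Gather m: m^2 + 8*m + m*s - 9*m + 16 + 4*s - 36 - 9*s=m^2 + m*(s - 1) - 5*s - 20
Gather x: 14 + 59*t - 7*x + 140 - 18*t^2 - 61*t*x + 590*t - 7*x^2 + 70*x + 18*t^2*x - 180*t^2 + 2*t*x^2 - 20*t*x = -198*t^2 + 649*t + x^2*(2*t - 7) + x*(18*t^2 - 81*t + 63) + 154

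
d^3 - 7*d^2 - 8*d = d*(d - 8)*(d + 1)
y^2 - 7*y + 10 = (y - 5)*(y - 2)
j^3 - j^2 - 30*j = j*(j - 6)*(j + 5)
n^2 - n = n*(n - 1)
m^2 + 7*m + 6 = (m + 1)*(m + 6)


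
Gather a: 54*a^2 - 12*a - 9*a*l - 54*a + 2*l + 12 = 54*a^2 + a*(-9*l - 66) + 2*l + 12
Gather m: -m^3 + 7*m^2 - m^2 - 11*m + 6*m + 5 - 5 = -m^3 + 6*m^2 - 5*m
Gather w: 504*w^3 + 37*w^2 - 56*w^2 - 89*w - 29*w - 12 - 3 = 504*w^3 - 19*w^2 - 118*w - 15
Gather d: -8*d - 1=-8*d - 1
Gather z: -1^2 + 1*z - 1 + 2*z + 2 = 3*z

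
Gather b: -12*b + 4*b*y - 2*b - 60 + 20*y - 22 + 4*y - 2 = b*(4*y - 14) + 24*y - 84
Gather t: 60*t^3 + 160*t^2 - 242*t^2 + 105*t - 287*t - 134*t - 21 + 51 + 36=60*t^3 - 82*t^2 - 316*t + 66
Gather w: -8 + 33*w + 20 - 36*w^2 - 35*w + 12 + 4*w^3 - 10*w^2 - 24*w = 4*w^3 - 46*w^2 - 26*w + 24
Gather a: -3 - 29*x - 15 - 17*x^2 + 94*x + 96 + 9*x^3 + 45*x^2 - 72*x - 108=9*x^3 + 28*x^2 - 7*x - 30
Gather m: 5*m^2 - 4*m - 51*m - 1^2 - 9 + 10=5*m^2 - 55*m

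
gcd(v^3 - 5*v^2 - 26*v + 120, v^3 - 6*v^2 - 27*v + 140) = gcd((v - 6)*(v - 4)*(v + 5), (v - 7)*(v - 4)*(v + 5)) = v^2 + v - 20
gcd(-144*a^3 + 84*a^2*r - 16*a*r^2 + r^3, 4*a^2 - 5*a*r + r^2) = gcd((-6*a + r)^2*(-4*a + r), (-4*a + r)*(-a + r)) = -4*a + r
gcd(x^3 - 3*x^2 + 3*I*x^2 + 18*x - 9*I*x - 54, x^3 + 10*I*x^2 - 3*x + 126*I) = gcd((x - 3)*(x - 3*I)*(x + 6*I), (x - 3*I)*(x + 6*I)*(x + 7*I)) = x^2 + 3*I*x + 18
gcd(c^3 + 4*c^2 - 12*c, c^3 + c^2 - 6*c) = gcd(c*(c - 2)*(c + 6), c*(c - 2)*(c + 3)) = c^2 - 2*c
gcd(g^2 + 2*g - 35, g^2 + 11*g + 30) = 1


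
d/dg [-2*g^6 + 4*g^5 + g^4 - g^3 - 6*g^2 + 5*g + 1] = -12*g^5 + 20*g^4 + 4*g^3 - 3*g^2 - 12*g + 5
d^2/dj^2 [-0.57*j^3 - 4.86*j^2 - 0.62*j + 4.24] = -3.42*j - 9.72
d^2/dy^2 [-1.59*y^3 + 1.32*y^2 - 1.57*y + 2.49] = 2.64 - 9.54*y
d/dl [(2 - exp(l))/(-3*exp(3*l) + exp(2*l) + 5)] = (-(exp(l) - 2)*(9*exp(l) - 2)*exp(l) + 3*exp(3*l) - exp(2*l) - 5)*exp(l)/(-3*exp(3*l) + exp(2*l) + 5)^2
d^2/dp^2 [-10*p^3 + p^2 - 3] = 2 - 60*p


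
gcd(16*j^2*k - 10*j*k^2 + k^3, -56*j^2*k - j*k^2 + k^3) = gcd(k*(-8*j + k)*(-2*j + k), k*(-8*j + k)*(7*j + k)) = 8*j*k - k^2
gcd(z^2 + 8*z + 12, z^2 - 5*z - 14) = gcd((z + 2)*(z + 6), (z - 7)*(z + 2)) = z + 2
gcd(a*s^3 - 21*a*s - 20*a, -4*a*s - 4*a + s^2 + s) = s + 1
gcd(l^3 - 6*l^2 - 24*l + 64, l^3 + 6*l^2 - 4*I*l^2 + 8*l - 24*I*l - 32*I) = l + 4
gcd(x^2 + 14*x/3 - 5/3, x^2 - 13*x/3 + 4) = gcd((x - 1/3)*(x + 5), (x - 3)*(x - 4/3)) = 1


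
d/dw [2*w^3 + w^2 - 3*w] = 6*w^2 + 2*w - 3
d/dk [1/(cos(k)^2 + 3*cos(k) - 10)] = (2*cos(k) + 3)*sin(k)/(cos(k)^2 + 3*cos(k) - 10)^2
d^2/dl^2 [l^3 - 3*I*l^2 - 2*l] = 6*l - 6*I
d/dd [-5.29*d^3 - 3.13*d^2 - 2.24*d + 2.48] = -15.87*d^2 - 6.26*d - 2.24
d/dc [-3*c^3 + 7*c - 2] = 7 - 9*c^2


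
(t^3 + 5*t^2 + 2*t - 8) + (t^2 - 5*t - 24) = t^3 + 6*t^2 - 3*t - 32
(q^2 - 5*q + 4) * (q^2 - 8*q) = q^4 - 13*q^3 + 44*q^2 - 32*q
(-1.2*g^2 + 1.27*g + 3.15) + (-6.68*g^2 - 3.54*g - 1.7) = -7.88*g^2 - 2.27*g + 1.45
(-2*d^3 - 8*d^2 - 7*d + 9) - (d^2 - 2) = -2*d^3 - 9*d^2 - 7*d + 11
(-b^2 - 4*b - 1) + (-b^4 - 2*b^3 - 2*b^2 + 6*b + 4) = -b^4 - 2*b^3 - 3*b^2 + 2*b + 3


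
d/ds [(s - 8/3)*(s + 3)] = 2*s + 1/3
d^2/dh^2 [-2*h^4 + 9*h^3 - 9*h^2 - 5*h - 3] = -24*h^2 + 54*h - 18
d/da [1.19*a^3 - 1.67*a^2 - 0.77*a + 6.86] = 3.57*a^2 - 3.34*a - 0.77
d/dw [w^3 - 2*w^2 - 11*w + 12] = 3*w^2 - 4*w - 11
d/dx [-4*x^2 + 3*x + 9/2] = 3 - 8*x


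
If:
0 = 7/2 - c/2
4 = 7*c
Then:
No Solution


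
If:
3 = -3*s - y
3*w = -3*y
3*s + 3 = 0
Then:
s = -1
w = 0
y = 0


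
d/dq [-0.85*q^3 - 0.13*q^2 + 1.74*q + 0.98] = -2.55*q^2 - 0.26*q + 1.74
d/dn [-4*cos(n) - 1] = 4*sin(n)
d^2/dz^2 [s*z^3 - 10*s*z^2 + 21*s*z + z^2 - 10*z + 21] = 6*s*z - 20*s + 2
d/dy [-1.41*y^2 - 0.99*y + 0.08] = -2.82*y - 0.99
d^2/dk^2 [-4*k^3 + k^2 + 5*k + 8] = 2 - 24*k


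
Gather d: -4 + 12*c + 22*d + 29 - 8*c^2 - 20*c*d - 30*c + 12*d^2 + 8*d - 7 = -8*c^2 - 18*c + 12*d^2 + d*(30 - 20*c) + 18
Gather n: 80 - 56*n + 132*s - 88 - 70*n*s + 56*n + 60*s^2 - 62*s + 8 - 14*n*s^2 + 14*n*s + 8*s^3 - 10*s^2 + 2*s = n*(-14*s^2 - 56*s) + 8*s^3 + 50*s^2 + 72*s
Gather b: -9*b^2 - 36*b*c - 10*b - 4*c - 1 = -9*b^2 + b*(-36*c - 10) - 4*c - 1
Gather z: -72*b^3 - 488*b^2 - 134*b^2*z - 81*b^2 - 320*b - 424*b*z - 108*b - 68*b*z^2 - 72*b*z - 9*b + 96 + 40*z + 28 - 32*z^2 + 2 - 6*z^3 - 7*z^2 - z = -72*b^3 - 569*b^2 - 437*b - 6*z^3 + z^2*(-68*b - 39) + z*(-134*b^2 - 496*b + 39) + 126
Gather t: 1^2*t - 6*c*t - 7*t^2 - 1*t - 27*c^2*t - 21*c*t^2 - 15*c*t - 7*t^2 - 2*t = t^2*(-21*c - 14) + t*(-27*c^2 - 21*c - 2)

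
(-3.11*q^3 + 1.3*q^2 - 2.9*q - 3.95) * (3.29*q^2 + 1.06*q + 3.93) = -10.2319*q^5 + 0.9804*q^4 - 20.3853*q^3 - 10.9605*q^2 - 15.584*q - 15.5235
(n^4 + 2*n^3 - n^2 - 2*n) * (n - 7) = n^5 - 5*n^4 - 15*n^3 + 5*n^2 + 14*n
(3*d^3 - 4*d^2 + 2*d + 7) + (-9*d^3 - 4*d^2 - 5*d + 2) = -6*d^3 - 8*d^2 - 3*d + 9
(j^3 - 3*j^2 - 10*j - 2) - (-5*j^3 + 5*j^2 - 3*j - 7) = 6*j^3 - 8*j^2 - 7*j + 5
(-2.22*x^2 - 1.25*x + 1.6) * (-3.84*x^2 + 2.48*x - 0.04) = 8.5248*x^4 - 0.7056*x^3 - 9.1552*x^2 + 4.018*x - 0.064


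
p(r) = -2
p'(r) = 0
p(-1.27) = -2.00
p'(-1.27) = 0.00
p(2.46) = -2.00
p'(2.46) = 0.00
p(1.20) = -2.00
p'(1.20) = 0.00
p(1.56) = -2.00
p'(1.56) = 0.00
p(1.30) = -2.00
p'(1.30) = 0.00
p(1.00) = -2.00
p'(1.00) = 0.00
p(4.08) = -2.00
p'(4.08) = 0.00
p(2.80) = -2.00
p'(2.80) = 0.00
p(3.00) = -2.00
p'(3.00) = 0.00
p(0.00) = -2.00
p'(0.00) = 0.00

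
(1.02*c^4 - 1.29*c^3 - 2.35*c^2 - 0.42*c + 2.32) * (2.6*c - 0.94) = 2.652*c^5 - 4.3128*c^4 - 4.8974*c^3 + 1.117*c^2 + 6.4268*c - 2.1808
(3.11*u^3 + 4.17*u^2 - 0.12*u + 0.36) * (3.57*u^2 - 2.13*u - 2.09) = 11.1027*u^5 + 8.2626*u^4 - 15.8104*u^3 - 7.1745*u^2 - 0.516*u - 0.7524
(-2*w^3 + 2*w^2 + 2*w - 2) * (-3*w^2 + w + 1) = 6*w^5 - 8*w^4 - 6*w^3 + 10*w^2 - 2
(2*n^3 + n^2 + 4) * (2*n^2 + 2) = 4*n^5 + 2*n^4 + 4*n^3 + 10*n^2 + 8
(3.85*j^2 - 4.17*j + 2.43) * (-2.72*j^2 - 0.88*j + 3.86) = -10.472*j^4 + 7.9544*j^3 + 11.921*j^2 - 18.2346*j + 9.3798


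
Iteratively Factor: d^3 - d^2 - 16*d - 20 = (d - 5)*(d^2 + 4*d + 4) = (d - 5)*(d + 2)*(d + 2)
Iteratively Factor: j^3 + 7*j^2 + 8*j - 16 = (j - 1)*(j^2 + 8*j + 16) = (j - 1)*(j + 4)*(j + 4)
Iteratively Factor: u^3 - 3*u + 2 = (u + 2)*(u^2 - 2*u + 1) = (u - 1)*(u + 2)*(u - 1)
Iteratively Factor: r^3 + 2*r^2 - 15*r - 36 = (r - 4)*(r^2 + 6*r + 9) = (r - 4)*(r + 3)*(r + 3)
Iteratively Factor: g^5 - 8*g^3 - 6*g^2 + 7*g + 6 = (g - 1)*(g^4 + g^3 - 7*g^2 - 13*g - 6) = (g - 1)*(g + 1)*(g^3 - 7*g - 6) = (g - 3)*(g - 1)*(g + 1)*(g^2 + 3*g + 2) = (g - 3)*(g - 1)*(g + 1)*(g + 2)*(g + 1)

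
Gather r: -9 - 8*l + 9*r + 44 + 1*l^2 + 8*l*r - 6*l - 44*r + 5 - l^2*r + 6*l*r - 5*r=l^2 - 14*l + r*(-l^2 + 14*l - 40) + 40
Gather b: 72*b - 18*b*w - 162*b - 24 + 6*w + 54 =b*(-18*w - 90) + 6*w + 30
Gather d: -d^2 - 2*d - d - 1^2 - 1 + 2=-d^2 - 3*d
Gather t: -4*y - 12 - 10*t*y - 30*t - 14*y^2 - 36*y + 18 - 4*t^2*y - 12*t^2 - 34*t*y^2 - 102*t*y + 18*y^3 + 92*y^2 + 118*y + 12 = t^2*(-4*y - 12) + t*(-34*y^2 - 112*y - 30) + 18*y^3 + 78*y^2 + 78*y + 18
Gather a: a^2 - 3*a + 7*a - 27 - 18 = a^2 + 4*a - 45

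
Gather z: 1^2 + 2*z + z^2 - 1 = z^2 + 2*z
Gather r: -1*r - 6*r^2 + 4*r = -6*r^2 + 3*r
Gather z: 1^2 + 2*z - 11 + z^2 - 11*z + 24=z^2 - 9*z + 14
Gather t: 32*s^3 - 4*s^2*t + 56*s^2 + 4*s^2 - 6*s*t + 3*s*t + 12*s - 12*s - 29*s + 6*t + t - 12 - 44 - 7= 32*s^3 + 60*s^2 - 29*s + t*(-4*s^2 - 3*s + 7) - 63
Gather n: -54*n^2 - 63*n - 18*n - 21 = -54*n^2 - 81*n - 21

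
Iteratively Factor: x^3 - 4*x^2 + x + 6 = (x + 1)*(x^2 - 5*x + 6) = (x - 2)*(x + 1)*(x - 3)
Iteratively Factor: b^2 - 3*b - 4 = (b - 4)*(b + 1)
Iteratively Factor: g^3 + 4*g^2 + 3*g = (g + 1)*(g^2 + 3*g) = g*(g + 1)*(g + 3)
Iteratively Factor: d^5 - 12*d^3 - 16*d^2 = (d + 2)*(d^4 - 2*d^3 - 8*d^2) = (d + 2)^2*(d^3 - 4*d^2) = d*(d + 2)^2*(d^2 - 4*d) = d^2*(d + 2)^2*(d - 4)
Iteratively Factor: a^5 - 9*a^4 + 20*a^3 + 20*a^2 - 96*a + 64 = (a + 2)*(a^4 - 11*a^3 + 42*a^2 - 64*a + 32) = (a - 1)*(a + 2)*(a^3 - 10*a^2 + 32*a - 32) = (a - 2)*(a - 1)*(a + 2)*(a^2 - 8*a + 16) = (a - 4)*(a - 2)*(a - 1)*(a + 2)*(a - 4)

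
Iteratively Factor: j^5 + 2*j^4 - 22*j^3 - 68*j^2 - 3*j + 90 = (j - 5)*(j^4 + 7*j^3 + 13*j^2 - 3*j - 18) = (j - 5)*(j + 2)*(j^3 + 5*j^2 + 3*j - 9) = (j - 5)*(j + 2)*(j + 3)*(j^2 + 2*j - 3) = (j - 5)*(j - 1)*(j + 2)*(j + 3)*(j + 3)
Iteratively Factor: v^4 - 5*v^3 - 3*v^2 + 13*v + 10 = (v + 1)*(v^3 - 6*v^2 + 3*v + 10) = (v - 5)*(v + 1)*(v^2 - v - 2) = (v - 5)*(v + 1)^2*(v - 2)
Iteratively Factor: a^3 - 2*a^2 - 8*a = (a)*(a^2 - 2*a - 8) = a*(a + 2)*(a - 4)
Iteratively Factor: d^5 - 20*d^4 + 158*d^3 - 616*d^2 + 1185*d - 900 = (d - 4)*(d^4 - 16*d^3 + 94*d^2 - 240*d + 225) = (d - 4)*(d - 3)*(d^3 - 13*d^2 + 55*d - 75) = (d - 4)*(d - 3)^2*(d^2 - 10*d + 25) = (d - 5)*(d - 4)*(d - 3)^2*(d - 5)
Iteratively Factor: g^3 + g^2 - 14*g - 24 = (g - 4)*(g^2 + 5*g + 6) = (g - 4)*(g + 3)*(g + 2)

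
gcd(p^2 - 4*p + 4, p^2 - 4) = p - 2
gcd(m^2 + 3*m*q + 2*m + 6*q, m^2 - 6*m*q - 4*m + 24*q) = 1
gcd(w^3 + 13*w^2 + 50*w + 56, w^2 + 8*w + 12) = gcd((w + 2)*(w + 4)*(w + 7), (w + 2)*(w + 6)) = w + 2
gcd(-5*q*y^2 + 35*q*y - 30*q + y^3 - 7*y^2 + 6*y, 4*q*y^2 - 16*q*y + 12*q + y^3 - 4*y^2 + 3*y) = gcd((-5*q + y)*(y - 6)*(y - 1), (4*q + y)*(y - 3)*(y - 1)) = y - 1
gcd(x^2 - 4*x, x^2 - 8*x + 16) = x - 4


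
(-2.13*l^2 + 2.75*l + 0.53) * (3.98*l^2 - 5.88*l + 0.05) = -8.4774*l^4 + 23.4694*l^3 - 14.1671*l^2 - 2.9789*l + 0.0265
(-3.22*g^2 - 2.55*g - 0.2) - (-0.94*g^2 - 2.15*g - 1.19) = -2.28*g^2 - 0.4*g + 0.99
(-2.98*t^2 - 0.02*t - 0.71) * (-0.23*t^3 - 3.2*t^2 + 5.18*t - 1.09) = 0.6854*t^5 + 9.5406*t^4 - 15.2091*t^3 + 5.4166*t^2 - 3.656*t + 0.7739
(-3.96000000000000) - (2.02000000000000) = -5.98000000000000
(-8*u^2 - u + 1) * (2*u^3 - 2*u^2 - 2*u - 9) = -16*u^5 + 14*u^4 + 20*u^3 + 72*u^2 + 7*u - 9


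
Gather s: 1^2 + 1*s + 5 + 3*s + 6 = 4*s + 12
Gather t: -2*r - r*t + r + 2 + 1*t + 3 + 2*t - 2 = -r + t*(3 - r) + 3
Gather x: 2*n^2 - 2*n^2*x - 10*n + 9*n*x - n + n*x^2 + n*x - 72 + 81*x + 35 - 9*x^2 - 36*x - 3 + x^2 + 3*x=2*n^2 - 11*n + x^2*(n - 8) + x*(-2*n^2 + 10*n + 48) - 40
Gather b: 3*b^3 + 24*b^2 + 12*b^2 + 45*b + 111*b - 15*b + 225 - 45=3*b^3 + 36*b^2 + 141*b + 180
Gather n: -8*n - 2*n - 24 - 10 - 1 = -10*n - 35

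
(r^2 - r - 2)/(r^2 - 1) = (r - 2)/(r - 1)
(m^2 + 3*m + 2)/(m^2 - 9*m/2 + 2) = 2*(m^2 + 3*m + 2)/(2*m^2 - 9*m + 4)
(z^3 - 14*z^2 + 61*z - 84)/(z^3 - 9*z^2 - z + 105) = (z^2 - 7*z + 12)/(z^2 - 2*z - 15)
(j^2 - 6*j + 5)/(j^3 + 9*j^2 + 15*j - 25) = (j - 5)/(j^2 + 10*j + 25)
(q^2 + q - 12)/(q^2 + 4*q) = (q - 3)/q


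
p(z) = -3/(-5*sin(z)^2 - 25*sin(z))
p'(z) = -3*(10*sin(z)*cos(z) + 25*cos(z))/(-5*sin(z)^2 - 25*sin(z))^2 = -3*(2*sin(z) + 5)*cos(z)/(5*(sin(z) + 5)^2*sin(z)^2)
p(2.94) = 0.58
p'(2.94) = 2.93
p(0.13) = 0.90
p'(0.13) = -7.08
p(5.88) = -0.33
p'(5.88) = -0.71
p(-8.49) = -0.18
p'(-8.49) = 0.11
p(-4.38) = 0.11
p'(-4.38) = 0.04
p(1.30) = 0.10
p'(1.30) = -0.03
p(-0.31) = -0.42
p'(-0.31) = -1.22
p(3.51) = -0.36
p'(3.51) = 0.86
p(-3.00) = -0.88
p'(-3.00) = 5.96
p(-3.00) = -0.88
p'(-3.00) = 5.96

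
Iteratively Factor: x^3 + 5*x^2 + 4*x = (x + 4)*(x^2 + x) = x*(x + 4)*(x + 1)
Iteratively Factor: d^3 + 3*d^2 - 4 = (d + 2)*(d^2 + d - 2) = (d + 2)^2*(d - 1)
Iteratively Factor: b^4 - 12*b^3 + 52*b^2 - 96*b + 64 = (b - 2)*(b^3 - 10*b^2 + 32*b - 32) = (b - 2)^2*(b^2 - 8*b + 16) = (b - 4)*(b - 2)^2*(b - 4)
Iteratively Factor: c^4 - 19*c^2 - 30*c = (c)*(c^3 - 19*c - 30) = c*(c - 5)*(c^2 + 5*c + 6) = c*(c - 5)*(c + 3)*(c + 2)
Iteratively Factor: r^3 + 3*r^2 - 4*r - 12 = (r - 2)*(r^2 + 5*r + 6) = (r - 2)*(r + 2)*(r + 3)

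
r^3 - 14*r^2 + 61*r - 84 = (r - 7)*(r - 4)*(r - 3)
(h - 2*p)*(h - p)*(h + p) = h^3 - 2*h^2*p - h*p^2 + 2*p^3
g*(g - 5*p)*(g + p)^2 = g^4 - 3*g^3*p - 9*g^2*p^2 - 5*g*p^3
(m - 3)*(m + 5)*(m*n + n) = m^3*n + 3*m^2*n - 13*m*n - 15*n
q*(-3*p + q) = -3*p*q + q^2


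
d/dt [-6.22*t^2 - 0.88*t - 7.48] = -12.44*t - 0.88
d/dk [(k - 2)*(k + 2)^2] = (k + 2)*(3*k - 2)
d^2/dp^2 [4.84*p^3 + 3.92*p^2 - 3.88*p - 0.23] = 29.04*p + 7.84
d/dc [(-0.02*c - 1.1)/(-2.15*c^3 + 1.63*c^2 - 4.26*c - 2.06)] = (-0.086*c^3 - 7.0624*c^2 + 3.586*c - 4.6448)/(4.6225*c^6 - 7.009*c^5 + 20.9749*c^4 - 5.0296*c^3 + 11.432*c^2 + 17.5512*c + 4.2436)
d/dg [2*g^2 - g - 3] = 4*g - 1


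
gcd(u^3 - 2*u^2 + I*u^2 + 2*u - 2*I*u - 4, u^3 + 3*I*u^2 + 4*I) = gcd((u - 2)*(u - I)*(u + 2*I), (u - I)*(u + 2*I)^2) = u^2 + I*u + 2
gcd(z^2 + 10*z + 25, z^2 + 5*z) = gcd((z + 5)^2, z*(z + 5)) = z + 5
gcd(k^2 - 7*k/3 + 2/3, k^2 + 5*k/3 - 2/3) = k - 1/3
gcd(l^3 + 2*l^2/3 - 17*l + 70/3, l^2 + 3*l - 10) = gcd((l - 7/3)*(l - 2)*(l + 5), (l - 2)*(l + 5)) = l^2 + 3*l - 10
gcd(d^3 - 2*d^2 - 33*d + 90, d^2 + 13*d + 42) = d + 6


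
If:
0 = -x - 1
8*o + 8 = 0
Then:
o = -1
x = -1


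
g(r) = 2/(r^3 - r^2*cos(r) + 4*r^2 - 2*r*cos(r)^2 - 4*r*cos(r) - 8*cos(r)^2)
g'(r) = 2*(-r^2*sin(r) - 3*r^2 - 4*r*sin(r)*cos(r) - 4*r*sin(r) + 2*r*cos(r) - 8*r - 16*sin(r)*cos(r) + 2*cos(r)^2 + 4*cos(r))/(r^3 - r^2*cos(r) + 4*r^2 - 2*r*cos(r)^2 - 4*r*cos(r) - 8*cos(r)^2)^2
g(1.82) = 0.09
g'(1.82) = -0.14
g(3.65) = 0.02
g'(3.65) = -0.01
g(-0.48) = -0.62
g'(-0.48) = 2.38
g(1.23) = 0.44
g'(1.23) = -2.34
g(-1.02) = 0.65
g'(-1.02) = 2.00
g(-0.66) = -2.06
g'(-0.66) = 26.34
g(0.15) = -0.23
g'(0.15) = 0.06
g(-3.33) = 0.51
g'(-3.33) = -0.15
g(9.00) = 0.00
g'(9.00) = 0.00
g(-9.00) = -0.00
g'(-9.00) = 0.00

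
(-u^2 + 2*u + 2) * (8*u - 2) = -8*u^3 + 18*u^2 + 12*u - 4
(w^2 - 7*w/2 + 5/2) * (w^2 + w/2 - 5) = w^4 - 3*w^3 - 17*w^2/4 + 75*w/4 - 25/2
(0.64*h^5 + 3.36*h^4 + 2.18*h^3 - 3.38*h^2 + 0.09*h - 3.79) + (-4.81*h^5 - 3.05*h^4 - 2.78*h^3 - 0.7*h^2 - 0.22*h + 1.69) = -4.17*h^5 + 0.31*h^4 - 0.6*h^3 - 4.08*h^2 - 0.13*h - 2.1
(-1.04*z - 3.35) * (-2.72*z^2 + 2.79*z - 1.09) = 2.8288*z^3 + 6.2104*z^2 - 8.2129*z + 3.6515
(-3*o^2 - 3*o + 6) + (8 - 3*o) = -3*o^2 - 6*o + 14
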